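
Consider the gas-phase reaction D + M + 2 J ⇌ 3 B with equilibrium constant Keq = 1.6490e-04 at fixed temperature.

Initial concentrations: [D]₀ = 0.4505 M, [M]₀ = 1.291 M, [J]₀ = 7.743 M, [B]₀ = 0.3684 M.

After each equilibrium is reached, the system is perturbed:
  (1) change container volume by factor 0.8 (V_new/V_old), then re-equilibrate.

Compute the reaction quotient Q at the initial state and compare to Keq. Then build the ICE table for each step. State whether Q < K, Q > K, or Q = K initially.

Q₀ = 0.001434 vs Keq = 1.6490e-04 ⇒ Q>K, reverse
Step 1:
                    D           M           J           B
  Initial      0.4505       1.291       7.743      0.3684
  Change      0.05901     0.05901       0.118      -0.177
  Equil        0.5095        1.35       7.861      0.1914
  solve Keq expr → x = -0.05901; check Q = 1.6490e-04
Then change container volume by factor 0.8 (V_new/V_old).
Step 2:
                    D           M           J           B
  Initial      0.6369       1.688       9.826      0.2392
  Change    -0.005735   -0.005735    -0.01147     0.01721
  Equil        0.6311       1.682       9.815      0.2564
  solve Keq expr → x = 0.005735; check Q = 1.6490e-04

Q₀ = 0.001434; Q > K (proceeds reverse)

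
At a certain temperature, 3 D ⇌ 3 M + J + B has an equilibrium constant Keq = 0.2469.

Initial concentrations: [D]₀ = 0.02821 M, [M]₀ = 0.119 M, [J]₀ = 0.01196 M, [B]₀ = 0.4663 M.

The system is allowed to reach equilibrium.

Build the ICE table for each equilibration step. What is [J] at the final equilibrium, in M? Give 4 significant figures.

[J]_eq = 0.01083 M

Q₀ = 0.4186 vs Keq = 0.2469 ⇒ Q>K, reverse
Step 1:
                    D           M           J           B
  I           0.02821       0.119     0.01196      0.4663
  C          0.003385   -0.003385   -0.001128   -0.001128
  E           0.03159      0.1156     0.01083      0.4652
  solve Keq expr → x = -0.001128; check Q = 0.2469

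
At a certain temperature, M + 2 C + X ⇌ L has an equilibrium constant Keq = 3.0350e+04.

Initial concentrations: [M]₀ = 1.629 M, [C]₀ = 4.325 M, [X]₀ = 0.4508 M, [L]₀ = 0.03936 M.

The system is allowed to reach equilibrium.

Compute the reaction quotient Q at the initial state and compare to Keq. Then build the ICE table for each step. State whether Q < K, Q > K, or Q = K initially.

Q₀ = 0.002865; Q < K (proceeds forward)

Q₀ = 0.002865 vs Keq = 3.0350e+04 ⇒ Q<K, forward
Step 1:
                   M          C          X          L
  Initial      1.629      4.325     0.4508    0.03936
  Change     -0.4508    -0.9016    -0.4508     0.4508
  Equil        1.178      3.423 1.1696e-06     0.4902
  solve Keq expr → x = 0.4508; check Q = 3.0350e+04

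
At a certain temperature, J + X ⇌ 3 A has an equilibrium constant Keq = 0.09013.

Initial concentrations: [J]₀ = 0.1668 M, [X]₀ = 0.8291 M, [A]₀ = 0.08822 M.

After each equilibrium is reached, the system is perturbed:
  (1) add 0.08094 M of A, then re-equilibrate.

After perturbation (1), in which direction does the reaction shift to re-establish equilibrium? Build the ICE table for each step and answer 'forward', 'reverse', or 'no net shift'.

Direction: reverse

Q₀ = 0.004965 vs Keq = 0.09013 ⇒ Q<K, forward
Step 1:
                  J         X         A
  init       0.1668    0.8291   0.08822
  Δ        -0.03998  -0.03998    0.1199
  eq         0.1268    0.7891    0.2082
  solve Keq expr → x = 0.03998; check Q = 0.09013
Then add 0.08094 M of A.
Step 2:
                  J         X         A
  init       0.1268    0.7891    0.2891
  Δ         0.02242   0.02242  -0.06727
  eq         0.1492    0.8115    0.2218
  solve Keq expr → x = -0.02242; check Q = 0.09013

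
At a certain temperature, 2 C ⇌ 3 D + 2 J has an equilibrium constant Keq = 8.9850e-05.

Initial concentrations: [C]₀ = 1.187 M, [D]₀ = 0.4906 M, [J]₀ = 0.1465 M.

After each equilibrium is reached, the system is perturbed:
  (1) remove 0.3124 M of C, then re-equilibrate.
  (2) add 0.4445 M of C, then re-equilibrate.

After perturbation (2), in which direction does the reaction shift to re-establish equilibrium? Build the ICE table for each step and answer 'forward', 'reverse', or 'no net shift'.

Q₀ = 0.001799 vs Keq = 8.9850e-05 ⇒ Q>K, reverse
Step 1:
                    C           D           J
  I             1.187      0.4906      0.1465
  C           0.08958     -0.1344    -0.08958
  E             1.277      0.3562     0.05692
  solve Keq expr → x = -0.04479; check Q = 8.9850e-05
Then remove 0.3124 M of C.
Step 2:
                    C           D           J
  I            0.9642      0.3562     0.05692
  C           0.01043    -0.01565    -0.01043
  E            0.9746      0.3406     0.04648
  solve Keq expr → x = -0.005217; check Q = 8.9850e-05
Then add 0.4445 M of C.
Step 3:
                    C           D           J
  I             1.419      0.3406     0.04648
  C          -0.01455     0.02182     0.01455
  E             1.405      0.3624     0.06103
  solve Keq expr → x = 0.007274; check Q = 8.9850e-05

Direction: forward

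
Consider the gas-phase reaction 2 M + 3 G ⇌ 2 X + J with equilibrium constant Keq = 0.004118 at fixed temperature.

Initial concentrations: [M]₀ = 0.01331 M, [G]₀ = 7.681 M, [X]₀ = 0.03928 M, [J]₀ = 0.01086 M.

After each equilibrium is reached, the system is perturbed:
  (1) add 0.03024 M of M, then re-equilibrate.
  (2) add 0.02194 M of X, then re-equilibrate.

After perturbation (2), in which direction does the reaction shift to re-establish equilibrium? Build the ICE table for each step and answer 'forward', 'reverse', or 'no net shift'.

Direction: reverse

Q₀ = 2.0872e-04 vs Keq = 0.004118 ⇒ Q<K, forward
Step 1:
                    M           G           X           J
  I           0.01331       7.681     0.03928     0.01086
  C          -0.00893    -0.01339     0.00893    0.004465
  E           0.00438       7.668     0.04821     0.01532
  solve Keq expr → x = 0.004465; check Q = 0.004118
Then add 0.03024 M of M.
Step 2:
                    M           G           X           J
  I           0.03462       7.668     0.04821     0.01532
  C          -0.02549    -0.03823     0.02549     0.01274
  E          0.009131       7.629      0.0737     0.02807
  solve Keq expr → x = 0.01274; check Q = 0.004118
Then add 0.02194 M of X.
Step 3:
                    M           G           X           J
  I          0.009131       7.629     0.09564     0.02807
  C          0.002207    0.003311   -0.002207   -0.001104
  E           0.01134       7.633     0.09343     0.02697
  solve Keq expr → x = -0.001104; check Q = 0.004118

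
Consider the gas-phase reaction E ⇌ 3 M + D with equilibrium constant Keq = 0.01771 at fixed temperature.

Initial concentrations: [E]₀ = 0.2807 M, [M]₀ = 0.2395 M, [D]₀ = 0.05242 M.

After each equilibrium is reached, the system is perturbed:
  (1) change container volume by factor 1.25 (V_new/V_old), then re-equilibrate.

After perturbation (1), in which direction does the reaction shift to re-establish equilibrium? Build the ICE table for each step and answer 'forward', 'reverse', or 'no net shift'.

Direction: forward

Q₀ = 0.002565 vs Keq = 0.01771 ⇒ Q<K, forward
Step 1:
                    E           M           D
  init         0.2807      0.2395     0.05242
  Δ          -0.03982      0.1195     0.03982
  eq           0.2409       0.359     0.09224
  solve Keq expr → x = 0.03982; check Q = 0.01771
Then change container volume by factor 1.25 (V_new/V_old).
Step 2:
                    E           M           D
  init         0.1927      0.2872     0.07379
  Δ          -0.01424     0.04273     0.01424
  eq           0.1785      0.3299     0.08803
  solve Keq expr → x = 0.01424; check Q = 0.01771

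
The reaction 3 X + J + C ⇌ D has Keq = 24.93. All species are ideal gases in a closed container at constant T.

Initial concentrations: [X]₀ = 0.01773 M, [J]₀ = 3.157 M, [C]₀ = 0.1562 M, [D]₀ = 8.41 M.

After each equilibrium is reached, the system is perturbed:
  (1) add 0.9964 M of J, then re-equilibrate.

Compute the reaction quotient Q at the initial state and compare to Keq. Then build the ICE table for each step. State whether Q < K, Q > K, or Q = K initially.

Q₀ = 3.0599e+06; Q > K (proceeds reverse)

Q₀ = 3.0599e+06 vs Keq = 24.93 ⇒ Q>K, reverse
Step 1:
                   X          J          C          D
  init       0.01773      3.157     0.1562       8.41
  Δ           0.6267     0.2089     0.2089    -0.2089
  eq          0.6445      3.366     0.3651      8.201
  solve Keq expr → x = -0.2089; check Q = 24.93
Then add 0.9964 M of J.
Step 2:
                   X          J          C          D
  init        0.6445      4.362     0.3651      8.201
  Δ         -0.04417   -0.01472   -0.01472    0.01472
  eq          0.6003      4.348     0.3504      8.216
  solve Keq expr → x = 0.01472; check Q = 24.93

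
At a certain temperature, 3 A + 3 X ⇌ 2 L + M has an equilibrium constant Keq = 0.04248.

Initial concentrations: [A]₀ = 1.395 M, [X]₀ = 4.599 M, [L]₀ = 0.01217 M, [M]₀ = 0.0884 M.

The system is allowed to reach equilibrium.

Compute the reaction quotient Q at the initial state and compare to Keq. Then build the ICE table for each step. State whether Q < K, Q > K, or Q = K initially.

Q₀ = 4.9582e-08; Q < K (proceeds forward)

Q₀ = 4.9582e-08 vs Keq = 0.04248 ⇒ Q<K, forward
Step 1:
                   A          X          L          M
  init         1.395      4.599    0.01217     0.0884
  Δ          -0.9571    -0.9571     0.6381      0.319
  eq          0.4379      3.642     0.6503     0.4074
  solve Keq expr → x = 0.319; check Q = 0.04248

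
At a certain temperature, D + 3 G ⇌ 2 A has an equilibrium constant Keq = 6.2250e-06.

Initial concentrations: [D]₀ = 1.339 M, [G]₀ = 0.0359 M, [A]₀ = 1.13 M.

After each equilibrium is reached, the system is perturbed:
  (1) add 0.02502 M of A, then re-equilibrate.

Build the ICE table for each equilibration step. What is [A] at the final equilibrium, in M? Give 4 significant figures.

[A]_eq = 0.008032 M

Q₀ = 2.0611e+04 vs Keq = 6.2250e-06 ⇒ Q>K, reverse
Step 1:
                    D           G           A
  init          1.339      0.0359        1.13
  Δ            0.5611       1.683      -1.122
  eq              1.9       1.719    0.007753
  solve Keq expr → x = -0.5611; check Q = 6.2250e-06
Then add 0.02502 M of A.
Step 2:
                    D           G           A
  init            1.9       1.719     0.03277
  Δ           0.01237     0.03711    -0.02474
  eq            1.912       1.756    0.008032
  solve Keq expr → x = -0.01237; check Q = 6.2250e-06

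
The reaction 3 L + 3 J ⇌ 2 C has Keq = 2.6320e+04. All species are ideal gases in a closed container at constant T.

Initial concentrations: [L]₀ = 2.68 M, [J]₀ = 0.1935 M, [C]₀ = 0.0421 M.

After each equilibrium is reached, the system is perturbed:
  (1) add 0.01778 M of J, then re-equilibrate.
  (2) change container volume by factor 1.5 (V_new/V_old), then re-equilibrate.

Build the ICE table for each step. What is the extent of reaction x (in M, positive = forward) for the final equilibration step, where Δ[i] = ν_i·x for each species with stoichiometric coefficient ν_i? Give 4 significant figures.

x = -6.7626e-04 M

Q₀ = 0.01271 vs Keq = 2.6320e+04 ⇒ Q<K, forward
Step 1:
                   L          J          C
  I             2.68     0.1935     0.0421
  C          -0.1894    -0.1894     0.1263
  E            2.491   0.004115     0.1684
  solve Keq expr → x = 0.06313; check Q = 2.6320e+04
Then add 0.01778 M of J.
Step 2:
                   L          J          C
  I            2.491     0.0219     0.1684
  C         -0.01756   -0.01756    0.01171
  E            2.473   0.004335     0.1801
  solve Keq expr → x = 0.005854; check Q = 2.6320e+04
Then change container volume by factor 1.5 (V_new/V_old).
Step 3:
                   L          J          C
  I            1.649    0.00289       0.12
  C         0.002029   0.002029  -0.001353
  E            1.651   0.004919     0.1187
  solve Keq expr → x = -6.7626e-04; check Q = 2.6320e+04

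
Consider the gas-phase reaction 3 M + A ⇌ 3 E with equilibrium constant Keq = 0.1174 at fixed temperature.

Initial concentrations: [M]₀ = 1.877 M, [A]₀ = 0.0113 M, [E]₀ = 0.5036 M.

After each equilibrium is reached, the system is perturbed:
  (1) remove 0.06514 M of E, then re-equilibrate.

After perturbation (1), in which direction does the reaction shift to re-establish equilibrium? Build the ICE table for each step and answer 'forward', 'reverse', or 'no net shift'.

Q₀ = 1.709 vs Keq = 0.1174 ⇒ Q>K, reverse
Step 1:
                   M          A          E
  I            1.877     0.0113     0.5036
  C           0.1304    0.04345    -0.1304
  E            2.007    0.05475     0.3732
  solve Keq expr → x = -0.04345; check Q = 0.1174
Then remove 0.06514 M of E.
Step 2:
                   M          A          E
  I            2.007    0.05475     0.3081
  C         -0.03278   -0.01093    0.03278
  E            1.975    0.04383     0.3409
  solve Keq expr → x = 0.01093; check Q = 0.1174

Direction: forward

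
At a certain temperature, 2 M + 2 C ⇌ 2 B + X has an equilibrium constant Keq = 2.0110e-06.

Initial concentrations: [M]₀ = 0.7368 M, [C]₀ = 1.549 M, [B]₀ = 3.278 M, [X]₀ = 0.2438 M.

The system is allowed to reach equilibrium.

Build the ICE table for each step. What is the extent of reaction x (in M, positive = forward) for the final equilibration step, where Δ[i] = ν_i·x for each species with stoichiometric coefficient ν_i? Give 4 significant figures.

x = -0.2438 M

Q₀ = 2.011 vs Keq = 2.0110e-06 ⇒ Q>K, reverse
Step 1:
                    M           C           B           X
  Initial      0.7368       1.549       3.278      0.2438
  Change       0.4876      0.4876     -0.4876     -0.2438
  Equil         1.224       2.037        2.79  1.6060e-06
  solve Keq expr → x = -0.2438; check Q = 2.0110e-06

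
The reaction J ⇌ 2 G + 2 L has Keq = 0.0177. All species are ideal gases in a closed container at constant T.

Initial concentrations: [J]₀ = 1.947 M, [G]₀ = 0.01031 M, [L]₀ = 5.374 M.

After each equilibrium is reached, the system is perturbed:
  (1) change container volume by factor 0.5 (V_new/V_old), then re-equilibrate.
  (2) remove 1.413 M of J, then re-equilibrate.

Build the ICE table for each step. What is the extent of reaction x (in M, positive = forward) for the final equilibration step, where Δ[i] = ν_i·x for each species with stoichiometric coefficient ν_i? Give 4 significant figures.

x = -0.002455 M

Q₀ = 0.001577 vs Keq = 0.0177 ⇒ Q<K, forward
Step 1:
                    J           G           L
  I             1.947     0.01031       5.374
  C          -0.01199     0.02397     0.02397
  E             1.935     0.03428       5.398
  solve Keq expr → x = 0.01199; check Q = 0.0177
Then change container volume by factor 0.5 (V_new/V_old).
Step 2:
                    J           G           L
  I              3.87     0.06857        10.8
  C           0.02208    -0.04416    -0.04416
  E             3.892     0.02441       10.75
  solve Keq expr → x = -0.02208; check Q = 0.0177
Then remove 1.413 M of J.
Step 3:
                    J           G           L
  I             2.479     0.02441       10.75
  C          0.002455    -0.00491    -0.00491
  E             2.482      0.0195       10.75
  solve Keq expr → x = -0.002455; check Q = 0.0177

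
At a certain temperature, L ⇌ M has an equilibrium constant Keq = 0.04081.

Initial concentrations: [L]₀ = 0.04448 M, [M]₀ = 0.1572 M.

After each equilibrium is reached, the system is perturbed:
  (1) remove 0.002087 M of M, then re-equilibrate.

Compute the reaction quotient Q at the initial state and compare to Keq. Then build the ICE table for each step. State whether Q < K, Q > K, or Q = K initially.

Q₀ = 3.534 vs Keq = 0.04081 ⇒ Q>K, reverse
Step 1:
                   L          M
  init       0.04448     0.1572
  Δ           0.1493    -0.1493
  eq          0.1938   0.007908
  solve Keq expr → x = -0.1493; check Q = 0.04081
Then remove 0.002087 M of M.
Step 2:
                   L          M
  init        0.1938   0.005821
  Δ        -0.002005   0.002005
  eq          0.1918   0.007826
  solve Keq expr → x = 0.002005; check Q = 0.04081

Q₀ = 3.534; Q > K (proceeds reverse)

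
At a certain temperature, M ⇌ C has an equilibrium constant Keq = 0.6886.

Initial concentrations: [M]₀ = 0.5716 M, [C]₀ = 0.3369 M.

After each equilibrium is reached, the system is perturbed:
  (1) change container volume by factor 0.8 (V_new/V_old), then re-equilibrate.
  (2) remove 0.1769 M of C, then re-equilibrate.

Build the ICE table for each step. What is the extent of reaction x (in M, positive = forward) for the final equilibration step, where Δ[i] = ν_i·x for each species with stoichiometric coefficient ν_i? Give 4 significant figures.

Q₀ = 0.5894 vs Keq = 0.6886 ⇒ Q<K, forward
Step 1:
                   M          C
  Initial     0.5716     0.3369
  Change    -0.03358    0.03358
  Equil        0.538     0.3705
  solve Keq expr → x = 0.03358; check Q = 0.6886
Then change container volume by factor 0.8 (V_new/V_old).
Step 2:
                   M          C
  Initial     0.6725     0.4631
  Change           0          0
  Equil       0.6725     0.4631
  solve Keq expr → x = 0; check Q = 0.6886
Then remove 0.1769 M of C.
Step 3:
                   M          C
  Initial     0.6725     0.2862
  Change     -0.1048     0.1048
  Equil       0.5678      0.391
  solve Keq expr → x = 0.1048; check Q = 0.6886

x = 0.1048 M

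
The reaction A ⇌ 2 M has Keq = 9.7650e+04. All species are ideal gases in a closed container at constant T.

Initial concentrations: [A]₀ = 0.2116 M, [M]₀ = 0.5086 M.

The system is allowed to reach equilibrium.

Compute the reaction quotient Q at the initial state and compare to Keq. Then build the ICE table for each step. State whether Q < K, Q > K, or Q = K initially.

Q₀ = 1.222; Q < K (proceeds forward)

Q₀ = 1.222 vs Keq = 9.7650e+04 ⇒ Q<K, forward
Step 1:
                    A           M
  init         0.2116      0.5086
  Δ           -0.2116      0.4232
  eq       8.8911e-06      0.9318
  solve Keq expr → x = 0.2116; check Q = 9.7650e+04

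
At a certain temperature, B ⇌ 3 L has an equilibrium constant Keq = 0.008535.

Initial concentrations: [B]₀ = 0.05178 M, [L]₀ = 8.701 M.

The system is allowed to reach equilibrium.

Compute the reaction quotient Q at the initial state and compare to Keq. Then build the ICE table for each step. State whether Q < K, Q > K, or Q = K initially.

Q₀ = 1.2722e+04 vs Keq = 0.008535 ⇒ Q>K, reverse
Step 1:
                   B          L
  I          0.05178      8.701
  C            2.804     -8.411
  E            2.855     0.2899
  solve Keq expr → x = -2.804; check Q = 0.008535

Q₀ = 1.2722e+04; Q > K (proceeds reverse)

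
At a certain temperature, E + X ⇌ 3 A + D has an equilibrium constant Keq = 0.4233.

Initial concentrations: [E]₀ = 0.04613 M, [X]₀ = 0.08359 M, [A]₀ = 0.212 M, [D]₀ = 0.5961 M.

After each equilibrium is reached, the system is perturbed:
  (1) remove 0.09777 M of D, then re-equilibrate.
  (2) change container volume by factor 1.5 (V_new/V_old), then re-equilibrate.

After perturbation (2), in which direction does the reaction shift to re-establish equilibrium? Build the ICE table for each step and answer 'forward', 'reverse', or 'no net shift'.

Direction: forward

Q₀ = 1.473 vs Keq = 0.4233 ⇒ Q>K, reverse
Step 1:
                  E         X         A         D
  init      0.04613   0.08359     0.212    0.5961
  Δ         0.01572   0.01572  -0.04715  -0.01572
  eq        0.06185   0.09931    0.1648    0.5804
  solve Keq expr → x = -0.01572; check Q = 0.4233
Then remove 0.09777 M of D.
Step 2:
                  E         X         A         D
  init      0.06185   0.09931    0.1648    0.4826
  Δ       -0.002243 -0.002243   0.00673  0.002243
  eq         0.0596   0.09706    0.1716    0.4849
  solve Keq expr → x = 0.002243; check Q = 0.4233
Then change container volume by factor 1.5 (V_new/V_old).
Step 3:
                  E         X         A         D
  init      0.03974   0.06471    0.1144    0.3232
  Δ       -0.006792 -0.006792   0.02038  0.006792
  eq        0.03294   0.05792    0.1348      0.33
  solve Keq expr → x = 0.006792; check Q = 0.4233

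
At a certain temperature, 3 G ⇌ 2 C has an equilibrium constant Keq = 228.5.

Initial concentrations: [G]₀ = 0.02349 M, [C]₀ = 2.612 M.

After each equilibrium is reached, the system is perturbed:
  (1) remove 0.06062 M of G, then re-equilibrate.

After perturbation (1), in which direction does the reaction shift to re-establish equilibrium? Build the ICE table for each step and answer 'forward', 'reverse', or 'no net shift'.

Direction: reverse

Q₀ = 5.2638e+05 vs Keq = 228.5 ⇒ Q>K, reverse
Step 1:
                    G           C
  I           0.02349       2.612
  C            0.2722     -0.1815
  E            0.2957       2.431
  solve Keq expr → x = -0.09073; check Q = 228.5
Then remove 0.06062 M of G.
Step 2:
                    G           C
  I            0.2351       2.431
  C            0.0575    -0.03834
  E            0.2926       2.392
  solve Keq expr → x = -0.01917; check Q = 228.5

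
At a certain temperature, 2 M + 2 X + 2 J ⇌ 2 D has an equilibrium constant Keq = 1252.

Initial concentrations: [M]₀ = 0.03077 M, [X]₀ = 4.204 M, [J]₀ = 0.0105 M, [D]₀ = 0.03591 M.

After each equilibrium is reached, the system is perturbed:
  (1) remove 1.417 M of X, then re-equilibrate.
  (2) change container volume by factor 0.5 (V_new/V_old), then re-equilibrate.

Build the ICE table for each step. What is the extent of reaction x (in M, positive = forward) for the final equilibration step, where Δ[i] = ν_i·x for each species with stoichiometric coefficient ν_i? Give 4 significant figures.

x = 0.006942 M

Q₀ = 699 vs Keq = 1252 ⇒ Q<K, forward
Step 1:
                   M          X          J          D
  I          0.03077      4.204     0.0105    0.03591
  C        -0.001765  -0.001765  -0.001765   0.001765
  E          0.02901      4.202   0.008735    0.03767
  solve Keq expr → x = 8.8227e-04; check Q = 1252
Then remove 1.417 M of X.
Step 2:
                   M          X          J          D
  I          0.02901      2.785   0.008735    0.03767
  C         0.002549   0.002549   0.002549  -0.002549
  E          0.03155      2.788    0.01128    0.03513
  solve Keq expr → x = -0.001275; check Q = 1252
Then change container volume by factor 0.5 (V_new/V_old).
Step 3:
                   M          X          J          D
  I          0.06311      5.576    0.02257    0.07025
  C         -0.01388   -0.01388   -0.01388    0.01388
  E          0.04923      5.562   0.008685    0.08413
  solve Keq expr → x = 0.006942; check Q = 1252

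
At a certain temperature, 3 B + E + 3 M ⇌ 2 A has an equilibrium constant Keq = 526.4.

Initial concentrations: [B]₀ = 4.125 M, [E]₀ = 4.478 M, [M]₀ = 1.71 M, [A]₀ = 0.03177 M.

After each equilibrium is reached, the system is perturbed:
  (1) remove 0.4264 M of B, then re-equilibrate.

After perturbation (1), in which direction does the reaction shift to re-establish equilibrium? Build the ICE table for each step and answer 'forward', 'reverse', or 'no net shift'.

Q₀ = 6.4223e-07 vs Keq = 526.4 ⇒ Q<K, forward
Step 1:
                   B          E          M          A
  I            4.125      4.478       1.71    0.03177
  C           -1.675    -0.5583     -1.675      1.117
  E             2.45       3.92    0.03516      1.148
  solve Keq expr → x = 0.5583; check Q = 526.4
Then remove 0.4264 M of B.
Step 2:
                   B          E          M          A
  I            2.024       3.92    0.03516      1.148
  C         0.007132   0.002377   0.007132  -0.004755
  E            2.031      3.922    0.04229      1.144
  solve Keq expr → x = -0.002377; check Q = 526.4

Direction: reverse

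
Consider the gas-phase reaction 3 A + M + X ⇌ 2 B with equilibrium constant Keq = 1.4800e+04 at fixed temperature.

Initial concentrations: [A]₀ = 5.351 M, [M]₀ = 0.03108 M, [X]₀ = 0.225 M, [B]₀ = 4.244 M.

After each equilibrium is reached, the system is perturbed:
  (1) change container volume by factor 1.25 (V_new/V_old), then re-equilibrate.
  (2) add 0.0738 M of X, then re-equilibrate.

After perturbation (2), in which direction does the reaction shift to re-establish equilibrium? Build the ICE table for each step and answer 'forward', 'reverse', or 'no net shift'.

Q₀ = 16.81 vs Keq = 1.4800e+04 ⇒ Q<K, forward
Step 1:
                   A          M          X          B
  init         5.351    0.03108      0.225      4.244
  Δ         -0.09311   -0.03104   -0.03104    0.06207
  eq           5.258 4.4437e-05      0.194      4.306
  solve Keq expr → x = 0.03104; check Q = 1.4800e+04
Then change container volume by factor 1.25 (V_new/V_old).
Step 2:
                   A          M          X          B
  init         4.206 3.5549e-05     0.1552      3.445
  Δ       1.0158e-04 3.3860e-05 3.3860e-05 -6.7720e-05
  eq           4.206 6.9410e-05     0.1552      3.445
  solve Keq expr → x = -3.3860e-05; check Q = 1.4800e+04
Then add 0.0738 M of X.
Step 3:
                   A          M          X          B
  init         4.206 6.9410e-05      0.229      3.445
  Δ       -6.7080e-05 -2.2360e-05 -2.2360e-05 4.4720e-05
  eq           4.206 4.7050e-05      0.229      3.445
  solve Keq expr → x = 2.2360e-05; check Q = 1.4800e+04

Direction: forward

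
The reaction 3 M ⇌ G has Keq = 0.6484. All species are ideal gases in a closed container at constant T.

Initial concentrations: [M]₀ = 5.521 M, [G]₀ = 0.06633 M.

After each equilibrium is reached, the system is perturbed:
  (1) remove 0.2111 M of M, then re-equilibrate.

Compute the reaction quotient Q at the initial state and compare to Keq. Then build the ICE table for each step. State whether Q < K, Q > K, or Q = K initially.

Q₀ = 3.9415e-04 vs Keq = 0.6484 ⇒ Q<K, forward
Step 1:
                  M         G
  Initial     5.521   0.06633
  Change     -4.208     1.403
  Equil       1.313     1.469
  solve Keq expr → x = 1.403; check Q = 0.6484
Then remove 0.2111 M of M.
Step 2:
                  M         G
  Initial     1.102     1.469
  Change     0.1918  -0.06392
  Equil       1.294     1.405
  solve Keq expr → x = -0.06392; check Q = 0.6484

Q₀ = 3.9415e-04; Q < K (proceeds forward)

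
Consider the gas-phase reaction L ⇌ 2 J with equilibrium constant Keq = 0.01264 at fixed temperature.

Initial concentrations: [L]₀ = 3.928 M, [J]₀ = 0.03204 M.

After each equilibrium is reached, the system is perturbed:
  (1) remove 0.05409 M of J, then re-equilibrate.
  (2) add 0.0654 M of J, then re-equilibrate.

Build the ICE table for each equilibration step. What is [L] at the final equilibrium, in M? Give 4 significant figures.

[L]_eq = 3.84 M

Q₀ = 2.6134e-04 vs Keq = 0.01264 ⇒ Q<K, forward
Step 1:
                  L         J
  I           3.928   0.03204
  C        -0.09405    0.1881
  E           3.834    0.2201
  solve Keq expr → x = 0.09405; check Q = 0.01264
Then remove 0.05409 M of J.
Step 2:
                  L         J
  I           3.834     0.166
  C        -0.02666   0.05332
  E           3.807    0.2194
  solve Keq expr → x = 0.02666; check Q = 0.01264
Then add 0.0654 M of J.
Step 3:
                  L         J
  I           3.807    0.2848
  C         0.03224  -0.06447
  E            3.84    0.2203
  solve Keq expr → x = -0.03224; check Q = 0.01264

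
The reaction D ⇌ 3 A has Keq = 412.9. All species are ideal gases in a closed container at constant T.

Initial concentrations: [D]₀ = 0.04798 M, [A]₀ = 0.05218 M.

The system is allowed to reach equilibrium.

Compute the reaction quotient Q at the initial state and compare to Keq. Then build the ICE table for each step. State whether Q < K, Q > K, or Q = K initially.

Q₀ = 0.002961 vs Keq = 412.9 ⇒ Q<K, forward
Step 1:
                  D         A
  init      0.04798   0.05218
  Δ        -0.04796    0.1439
  eq      1.8254e-05    0.1961
  solve Keq expr → x = 0.04796; check Q = 412.9

Q₀ = 0.002961; Q < K (proceeds forward)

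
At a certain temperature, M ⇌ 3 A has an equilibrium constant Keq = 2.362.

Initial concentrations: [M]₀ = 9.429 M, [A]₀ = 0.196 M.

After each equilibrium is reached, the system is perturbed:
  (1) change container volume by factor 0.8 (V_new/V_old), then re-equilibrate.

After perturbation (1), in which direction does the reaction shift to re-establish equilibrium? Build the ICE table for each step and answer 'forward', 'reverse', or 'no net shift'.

Direction: reverse

Q₀ = 7.9855e-04 vs Keq = 2.362 ⇒ Q<K, forward
Step 1:
                   M          A
  Initial      9.429      0.196
  Change     -0.8437      2.531
  Equil        8.585      2.727
  solve Keq expr → x = 0.8437; check Q = 2.362
Then change container volume by factor 0.8 (V_new/V_old).
Step 2:
                   M          A
  Initial      10.73      3.409
  Change      0.1524    -0.4573
  Equil        10.88      2.951
  solve Keq expr → x = -0.1524; check Q = 2.362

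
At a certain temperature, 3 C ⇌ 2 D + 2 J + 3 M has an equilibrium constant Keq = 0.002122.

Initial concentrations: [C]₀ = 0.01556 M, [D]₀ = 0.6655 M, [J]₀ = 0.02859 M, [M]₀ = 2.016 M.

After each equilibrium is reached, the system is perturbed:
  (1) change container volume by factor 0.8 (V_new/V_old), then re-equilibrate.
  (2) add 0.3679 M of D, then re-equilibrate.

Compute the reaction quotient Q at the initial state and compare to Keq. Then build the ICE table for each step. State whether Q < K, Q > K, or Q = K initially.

Q₀ = 787.3 vs Keq = 0.002122 ⇒ Q>K, reverse
Step 1:
                   C          D          J          M
  init       0.01556     0.6655    0.02859      2.016
  Δ          0.04234   -0.02823   -0.02823   -0.04234
  eq          0.0579     0.6373 3.6321e-04      1.974
  solve Keq expr → x = -0.01411; check Q = 0.002122
Then change container volume by factor 0.8 (V_new/V_old).
Step 2:
                   C          D          J          M
  init       0.07238     0.7966 4.5401e-04      2.467
  Δ       2.4282e-04 -1.6188e-04 -1.6188e-04 -2.4282e-04
  eq         0.07262     0.7964 2.9213e-04      2.467
  solve Keq expr → x = -8.0939e-05; check Q = 0.002122
Then add 0.3679 M of D.
Step 3:
                   C          D          J          M
  init       0.07262      1.164 2.9213e-04      2.467
  Δ       1.3756e-04 -9.1707e-05 -9.1707e-05 -1.3756e-04
  eq         0.07276      1.164 2.0043e-04      2.467
  solve Keq expr → x = -4.5853e-05; check Q = 0.002122

Q₀ = 787.3; Q > K (proceeds reverse)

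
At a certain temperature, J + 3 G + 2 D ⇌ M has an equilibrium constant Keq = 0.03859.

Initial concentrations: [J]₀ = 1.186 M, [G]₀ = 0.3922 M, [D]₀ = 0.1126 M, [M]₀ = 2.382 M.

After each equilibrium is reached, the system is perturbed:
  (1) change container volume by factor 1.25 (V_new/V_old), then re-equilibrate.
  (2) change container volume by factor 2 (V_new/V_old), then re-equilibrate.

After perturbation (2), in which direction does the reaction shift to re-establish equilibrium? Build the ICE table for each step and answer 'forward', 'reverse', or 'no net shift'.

Direction: reverse

Q₀ = 2626 vs Keq = 0.03859 ⇒ Q>K, reverse
Step 1:
                   J          G          D          M
  init         1.186     0.3922     0.1126      2.382
  Δ           0.6439      1.932      1.288    -0.6439
  eq            1.83      2.324        1.4      1.738
  solve Keq expr → x = -0.6439; check Q = 0.03859
Then change container volume by factor 1.25 (V_new/V_old).
Step 2:
                   J          G          D          M
  init         1.464      1.859       1.12       1.39
  Δ           0.1233     0.3698     0.2465    -0.1233
  eq           1.587      2.229      1.367      1.267
  solve Keq expr → x = -0.1233; check Q = 0.03859
Then change container volume by factor 2 (V_new/V_old).
Step 3:
                   J          G          D          M
  init        0.7936      1.114     0.6834     0.6336
  Δ           0.2541     0.7623     0.5082    -0.2541
  eq           1.048      1.877      1.192     0.3795
  solve Keq expr → x = -0.2541; check Q = 0.03859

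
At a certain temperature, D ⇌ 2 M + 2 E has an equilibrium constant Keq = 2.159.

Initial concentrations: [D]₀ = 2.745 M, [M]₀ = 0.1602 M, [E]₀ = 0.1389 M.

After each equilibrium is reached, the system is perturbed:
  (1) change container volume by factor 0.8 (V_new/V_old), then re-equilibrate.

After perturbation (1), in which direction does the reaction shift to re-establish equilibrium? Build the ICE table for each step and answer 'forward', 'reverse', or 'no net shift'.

Direction: reverse

Q₀ = 1.8038e-04 vs Keq = 2.159 ⇒ Q<K, forward
Step 1:
                   D          M          E
  Initial      2.745     0.1602     0.1389
  Change     -0.6541      1.308      1.308
  Equil        2.091      1.468      1.447
  solve Keq expr → x = 0.6541; check Q = 2.159
Then change container volume by factor 0.8 (V_new/V_old).
Step 2:
                   D          M          E
  Initial      2.614      1.835      1.809
  Change      0.1309    -0.2618    -0.2618
  Equil        2.745      1.574      1.547
  solve Keq expr → x = -0.1309; check Q = 2.159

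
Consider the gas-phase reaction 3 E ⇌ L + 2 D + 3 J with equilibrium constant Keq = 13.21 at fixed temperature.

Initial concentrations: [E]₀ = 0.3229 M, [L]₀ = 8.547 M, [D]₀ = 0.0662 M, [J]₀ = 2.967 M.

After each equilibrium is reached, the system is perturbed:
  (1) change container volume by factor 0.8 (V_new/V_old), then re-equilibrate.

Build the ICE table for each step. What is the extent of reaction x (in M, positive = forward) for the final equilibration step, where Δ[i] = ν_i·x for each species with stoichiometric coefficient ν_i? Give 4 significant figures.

Q₀ = 29.06 vs Keq = 13.21 ⇒ Q>K, reverse
Step 1:
                    E           L           D           J
  I            0.3229       8.547      0.0662       2.967
  C           0.02385   -0.007951     -0.0159    -0.02385
  E            0.3468       8.539      0.0503       2.943
  solve Keq expr → x = -0.007951; check Q = 13.21
Then change container volume by factor 0.8 (V_new/V_old).
Step 2:
                    E           L           D           J
  I            0.4334       10.67     0.06287       3.679
  C           0.02117   -0.007056    -0.01411    -0.02117
  E            0.4546       10.67     0.04876       3.658
  solve Keq expr → x = -0.007056; check Q = 13.21

x = -0.007056 M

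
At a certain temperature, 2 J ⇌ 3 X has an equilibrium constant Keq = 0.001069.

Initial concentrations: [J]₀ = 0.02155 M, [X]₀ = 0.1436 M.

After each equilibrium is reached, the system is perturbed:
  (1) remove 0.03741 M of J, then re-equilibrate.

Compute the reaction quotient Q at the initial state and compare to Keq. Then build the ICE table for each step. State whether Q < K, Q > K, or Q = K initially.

Q₀ = 6.376 vs Keq = 0.001069 ⇒ Q>K, reverse
Step 1:
                    J           X
  Initial     0.02155      0.1436
  Change      0.08082     -0.1212
  Equil        0.1024     0.02238
  solve Keq expr → x = -0.04041; check Q = 0.001069
Then remove 0.03741 M of J.
Step 2:
                    J           X
  Initial     0.06496     0.02238
  Change     0.003509   -0.005263
  Equil       0.06847     0.01711
  solve Keq expr → x = -0.001754; check Q = 0.001069

Q₀ = 6.376; Q > K (proceeds reverse)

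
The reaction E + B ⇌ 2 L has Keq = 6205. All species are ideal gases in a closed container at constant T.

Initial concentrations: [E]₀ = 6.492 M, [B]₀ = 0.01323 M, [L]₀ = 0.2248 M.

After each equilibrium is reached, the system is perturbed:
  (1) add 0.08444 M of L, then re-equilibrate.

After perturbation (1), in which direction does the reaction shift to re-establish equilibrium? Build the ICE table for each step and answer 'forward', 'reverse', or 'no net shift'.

Direction: reverse

Q₀ = 0.5884 vs Keq = 6205 ⇒ Q<K, forward
Step 1:
                   E          B          L
  Initial      6.492    0.01323     0.2248
  Change    -0.01323   -0.01323    0.02646
  Equil        6.479 1.5704e-06     0.2513
  solve Keq expr → x = 0.01323; check Q = 6205
Then add 0.08444 M of L.
Step 2:
                   E          B          L
  Initial      6.479 1.5704e-06     0.3357
  Change  1.2328e-06 1.2328e-06 -2.4657e-06
  Equil        6.479 2.8032e-06     0.3357
  solve Keq expr → x = -1.2328e-06; check Q = 6205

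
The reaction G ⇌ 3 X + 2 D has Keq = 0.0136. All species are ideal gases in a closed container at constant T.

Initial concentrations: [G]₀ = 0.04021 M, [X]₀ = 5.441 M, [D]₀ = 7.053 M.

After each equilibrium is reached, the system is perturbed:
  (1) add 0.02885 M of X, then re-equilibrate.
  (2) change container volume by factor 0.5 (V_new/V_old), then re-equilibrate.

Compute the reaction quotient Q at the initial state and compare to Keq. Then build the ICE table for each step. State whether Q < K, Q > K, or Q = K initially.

Q₀ = 1.9927e+05; Q > K (proceeds reverse)

Q₀ = 1.9927e+05 vs Keq = 0.0136 ⇒ Q>K, reverse
Step 1:
                  G         X         D
  init      0.04021     5.441     7.053
  Δ           1.772    -5.315    -3.543
  eq          1.812     0.126      3.51
  solve Keq expr → x = -1.772; check Q = 0.0136
Then add 0.02885 M of X.
Step 2:
                  G         X         D
  init        1.812    0.1549      3.51
  Δ        0.009393  -0.02818  -0.01879
  eq          1.821    0.1267     3.491
  solve Keq expr → x = -0.009393; check Q = 0.0136
Then change container volume by factor 0.5 (V_new/V_old).
Step 3:
                  G         X         D
  init        3.643    0.2533     6.982
  Δ         0.05045   -0.1514   -0.1009
  eq          3.693     0.102     6.881
  solve Keq expr → x = -0.05045; check Q = 0.0136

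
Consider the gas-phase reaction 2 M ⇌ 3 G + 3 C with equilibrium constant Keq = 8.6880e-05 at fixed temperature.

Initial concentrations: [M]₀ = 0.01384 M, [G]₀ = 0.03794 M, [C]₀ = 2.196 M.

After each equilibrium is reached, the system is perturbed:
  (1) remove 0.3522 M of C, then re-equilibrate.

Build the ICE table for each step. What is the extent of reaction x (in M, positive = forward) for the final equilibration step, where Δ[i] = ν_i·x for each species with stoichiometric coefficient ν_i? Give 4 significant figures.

Q₀ = 3.019 vs Keq = 8.6880e-05 ⇒ Q>K, reverse
Step 1:
                    M           G           C
  init        0.01384     0.03794       2.196
  Δ           0.02376    -0.03564    -0.03564
  eq           0.0376    0.002301        2.16
  solve Keq expr → x = -0.01188; check Q = 8.6880e-05
Then remove 0.3522 M of C.
Step 2:
                    M           G           C
  init         0.0376    0.002301       1.808
  Δ       -2.8895e-04  4.3342e-04  4.3342e-04
  eq          0.03731    0.002734       1.809
  solve Keq expr → x = 1.4447e-04; check Q = 8.6880e-05

x = 1.4447e-04 M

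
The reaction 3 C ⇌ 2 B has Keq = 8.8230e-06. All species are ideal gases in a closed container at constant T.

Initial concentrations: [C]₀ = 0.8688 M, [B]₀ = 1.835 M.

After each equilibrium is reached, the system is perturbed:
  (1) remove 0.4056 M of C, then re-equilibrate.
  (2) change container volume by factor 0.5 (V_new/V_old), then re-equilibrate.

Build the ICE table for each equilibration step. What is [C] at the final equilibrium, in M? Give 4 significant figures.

[C]_eq = 6.36 M

Q₀ = 5.135 vs Keq = 8.8230e-06 ⇒ Q>K, reverse
Step 1:
                  C         B
  Initial    0.8688     1.835
  Change      2.722    -1.815
  Equil       3.591   0.02021
  solve Keq expr → x = -0.9074; check Q = 8.8230e-06
Then remove 0.4056 M of C.
Step 2:
                  C         B
  Initial     3.185   0.02021
  Change    0.00493 -0.003287
  Equil        3.19   0.01693
  solve Keq expr → x = -0.001643; check Q = 8.8230e-06
Then change container volume by factor 0.5 (V_new/V_old).
Step 3:
                  C         B
  Initial     6.381   0.03385
  Change   -0.02068   0.01379
  Equil        6.36   0.04764
  solve Keq expr → x = 0.006895; check Q = 8.8230e-06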